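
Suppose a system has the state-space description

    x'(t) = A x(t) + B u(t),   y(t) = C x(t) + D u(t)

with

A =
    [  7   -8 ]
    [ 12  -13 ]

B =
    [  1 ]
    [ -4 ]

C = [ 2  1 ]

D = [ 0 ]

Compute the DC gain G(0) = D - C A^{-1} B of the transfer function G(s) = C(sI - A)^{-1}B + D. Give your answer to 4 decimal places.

G(0) = C(-A)^{-1}B + D = -C A^{-1} B + D.
det A = 5, so A^{-1} = (1/5)·adj(A) = [[-13/5, 8/5], [-12/5, 7/5]]
A^{-1} B = [-9, -8]^T
C A^{-1} B = -26
G(0) = D - C A^{-1} B = 0 - (-26) = 26

26.0000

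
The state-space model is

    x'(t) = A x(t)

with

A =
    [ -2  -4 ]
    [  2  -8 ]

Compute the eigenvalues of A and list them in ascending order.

-6, -4

det(sI - A) = s^2 - (tr A)s + det A, with tr A = (-2) + (-8) = -10 and det A = (-2)·(-8) - (-4)·2 = 16 - (-8) = 24.
So p(s) = det(sI - A) = s^2 + 10s + 24.
Factor s^2 + 10s + 24: two numbers with sum -10 and product 24 are -4 and -6, so s^2 + 10s + 24 = (s + 4)(s + 6).
Hence p(s) = (s + 4) (s + 6), with roots -6, -4.
All eigenvalues have negative real part, so the system is asymptotically stable.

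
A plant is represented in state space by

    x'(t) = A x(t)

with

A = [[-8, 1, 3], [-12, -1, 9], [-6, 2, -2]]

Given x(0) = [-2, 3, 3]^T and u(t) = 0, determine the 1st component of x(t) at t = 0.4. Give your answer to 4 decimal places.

det(sI - A) = s^3 - (tr A)s^2 + (M11 + M22 + M33)s - det A, where Mii is the 2×2 principal minor of A obtained by deleting row i and column i.
tr A = (-8) + (-1) + (-2) = -11; M11 = (-1)·(-2) - 9·2 = 2 - 18 = -16; M22 = (-8)·(-2) - 3·(-6) = 16 - (-18) = 34; M33 = (-8)·(-1) - 1·(-12) = 8 - (-12) = 20; sum of minors = 38.
det A = (-8)·((-1)·(-2) - 9·2) - 1·((-12)·(-2) - 9·(-6)) + 3·((-12)·2 - (-1)·(-6)) = (-8)·(-16) - 1·78 + 3·(-30) = -40.
So p(s) = det(sI - A) = s^3 + 11s^2 + 38s + 40.
Rational-root test: any integer root divides 40. Testing small divisors, s = -2 works: p(-2) = -8 + 44 + (-76) + 40 = 0, so (s + 2) is a factor.
Dividing, p(s) = (s + 2)(s^2 + 9s + 20).
Factor s^2 + 9s + 20: two numbers with sum -9 and product 20 are -4 and -5, so s^2 + 9s + 20 = (s + 4)(s + 5).
Hence p(s) = (s + 2) (s + 4) (s + 5), with roots -5, -4, -2.
The eigenvalues -5, -4, -2 are distinct and real, so A is diagonalisable and x(t) = e^{At} x(0) = V diag(e^{λ_i t}) V^{-1} x(0), where the columns of V are the eigenvectors.
λ = -5: A - (-5)I = [[-3, 1, 3], [-12, 4, 9], [-6, 2, 3]]. v must be orthogonal to every row; (row 1) × (row 2) = [-3, -9, 0], so take v_1 = [-1, -3, 0]^T.
λ = -4: A - (-4)I = [[-4, 1, 3], [-12, 3, 9], [-6, 2, 2]]. v must be orthogonal to every row; (row 1) × (row 3) = [-4, -10, -2], so take v_2 = [-2, -5, -1]^T.
λ = -2: A - (-2)I = [[-6, 1, 3], [-12, 1, 9], [-6, 2, 0]]. v must be orthogonal to every row; (row 1) × (row 2) = [6, 18, 6], so take v_3 = [1, 3, 1]^T.
V = [v_1 v_2 v_3] = [[-1, -2, 1], [-3, -5, 3], [0, -1, 1]] has det V = -1, so V^{-1} = adj(V)/det V = [[2, -1, 1], [-3, 1, 0], [-3, 1, 1]].
Modal coordinates z(0) = V^{-1} x(0): 2·(-2) + (-1)·3 + 1·3 = -4; (-3)·(-2) + 1·3 + 0·3 = 9; (-3)·(-2) + 1·3 + 1·3 = 12; so z(0) = [-4, 9, 12]^T.
x_1(t) = Σ_i (v_i)_1 · z_i(0) · e^{λ_i t} (row 1 of V times the modal terms).
x_1(0.4) = (-1)·(-4)·e^{-5·0.4} + (-2)·9·e^{-4·0.4} + 1·12·e^{-2·0.4} = 4·0.13533528 + (-18)·0.20189652 + 12·0.44932896 = 2.2992.

2.2992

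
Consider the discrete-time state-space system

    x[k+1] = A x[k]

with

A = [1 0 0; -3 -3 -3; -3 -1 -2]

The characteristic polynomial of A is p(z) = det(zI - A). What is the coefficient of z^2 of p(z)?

Expand det(zI - A) for the 3×3 matrix.
p(z) = z^3 + 4z^2 - 2z - 3.
(Check: constant term = det(-A) = (-1)^3 det A = -3; coefficient of z^2 = -tr A = 4.)
The coefficient of z^2 is 4.

4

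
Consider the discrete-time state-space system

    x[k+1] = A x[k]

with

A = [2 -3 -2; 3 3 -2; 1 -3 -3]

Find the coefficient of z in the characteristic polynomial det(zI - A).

-4

Expand det(zI - A) for the 3×3 matrix.
p(z) = z^3 - 2z^2 - 4z + 27.
(Check: constant term = det(-A) = (-1)^3 det A = 27; coefficient of z^2 = -tr A = -2.)
The coefficient of z is -4.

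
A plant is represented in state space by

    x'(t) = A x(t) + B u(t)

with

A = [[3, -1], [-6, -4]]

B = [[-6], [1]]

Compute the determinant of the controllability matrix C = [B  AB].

-173

AB = [[-19], [32]]
Controllability matrix C = [B  AB] = [[-6, -19], [1, 32]]
det(C) = (-6)·32 - (-19)·1 = -192 - (-19) = -173
Since det(C) ≠ 0, rank(C) = 2 and the system is completely controllable.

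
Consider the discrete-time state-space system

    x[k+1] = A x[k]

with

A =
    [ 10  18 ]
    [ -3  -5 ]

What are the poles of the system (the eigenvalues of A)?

1, 4

det(zI - A) = z^2 - (tr A)z + det A, with tr A = 10 + (-5) = 5 and det A = 10·(-5) - 18·(-3) = -50 - (-54) = 4.
So p(z) = det(zI - A) = z^2 - 5z + 4.
Factor z^2 - 5z + 4: two numbers with sum 5 and product 4 are 4 and 1, so z^2 - 5z + 4 = (z - 4)(z - 1).
Hence p(z) = (z - 4) (z - 1), with roots 1, 4.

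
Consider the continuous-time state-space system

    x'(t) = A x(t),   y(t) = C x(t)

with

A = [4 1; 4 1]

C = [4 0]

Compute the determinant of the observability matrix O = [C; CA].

CA = [[16, 4]]
Observability matrix O = [C; CA] = [[4, 0], [16, 4]]
det(O) = 4·4 - 0·16 = 16 - 0 = 16
Since det(O) ≠ 0, rank(O) = 2 and the system is completely observable.

16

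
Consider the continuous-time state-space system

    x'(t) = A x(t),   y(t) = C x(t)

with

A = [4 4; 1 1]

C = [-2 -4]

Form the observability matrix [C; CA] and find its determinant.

CA = [[-12, -12]]
Observability matrix O = [C; CA] = [[-2, -4], [-12, -12]]
det(O) = (-2)·(-12) - (-4)·(-12) = 24 - 48 = -24
Since det(O) ≠ 0, rank(O) = 2 and the system is completely observable.

-24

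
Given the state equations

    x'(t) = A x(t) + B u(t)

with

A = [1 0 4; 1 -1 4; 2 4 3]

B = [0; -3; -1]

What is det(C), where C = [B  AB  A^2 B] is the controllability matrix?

-2384

AB = [[-4], [-1], [-15]]
A^2B = [[-64], [-63], [-57]]
Controllability matrix C = [B  AB  A^2B] = [[0, -4, -64], [-3, -1, -63], [-1, -15, -57]]
Expanding along the first row, det(C) = 0·((-1)·(-57) - (-63)·(-15)) - (-4)·((-3)·(-57) - (-63)·(-1)) + (-64)·((-3)·(-15) - (-1)·(-1)) = 0·(-888) - (-4)·108 + (-64)·44 = -2384
Since det(C) ≠ 0, rank(C) = 3 and the system is completely controllable.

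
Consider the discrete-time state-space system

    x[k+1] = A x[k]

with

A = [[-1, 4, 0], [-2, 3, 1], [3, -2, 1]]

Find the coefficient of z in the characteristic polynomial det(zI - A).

9

Expand det(zI - A) for the 3×3 matrix.
p(z) = z^3 - 3z^2 + 9z - 15.
(Check: constant term = det(-A) = (-1)^3 det A = -15; coefficient of z^2 = -tr A = -3.)
The coefficient of z is 9.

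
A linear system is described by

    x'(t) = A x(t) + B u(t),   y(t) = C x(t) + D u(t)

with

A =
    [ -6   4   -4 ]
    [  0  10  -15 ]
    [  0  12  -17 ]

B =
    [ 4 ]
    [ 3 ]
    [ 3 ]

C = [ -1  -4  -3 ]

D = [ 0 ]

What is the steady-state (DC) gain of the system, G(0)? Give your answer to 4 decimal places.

-4.8667

G(0) = C(-A)^{-1}B + D = -C A^{-1} B + D.
det A = -60, so A^{-1} = (1/-60)·adj(A) = [[-1/6, -1/3, 1/3], [0, -17/10, 3/2], [0, -6/5, 1]]
A^{-1} B = [-2/3, -3/5, -3/5]^T
C A^{-1} B = 73/15
G(0) = D - C A^{-1} B = 0 - (73/15) = -73/15 ≈ -4.8667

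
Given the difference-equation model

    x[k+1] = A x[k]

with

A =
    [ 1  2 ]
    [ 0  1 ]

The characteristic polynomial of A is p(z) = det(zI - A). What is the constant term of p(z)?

1

For a 2×2 matrix, det(zI - A) = z^2 - (tr A)z + det A.
tr A = 2, det A = 1.
So p(z) = z^2 - 2z + 1.
The constant term is 1.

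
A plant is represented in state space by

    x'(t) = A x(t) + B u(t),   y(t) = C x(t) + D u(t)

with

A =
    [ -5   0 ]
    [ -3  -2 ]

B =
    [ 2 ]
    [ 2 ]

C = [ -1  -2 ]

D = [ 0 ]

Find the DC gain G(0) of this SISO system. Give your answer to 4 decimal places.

G(0) = C(-A)^{-1}B + D = -C A^{-1} B + D.
det A = 10, so A^{-1} = (1/10)·adj(A) = [[-1/5, 0], [3/10, -1/2]]
A^{-1} B = [-2/5, -2/5]^T
C A^{-1} B = 6/5
G(0) = D - C A^{-1} B = 0 - (6/5) = -6/5 ≈ -1.2000

-1.2000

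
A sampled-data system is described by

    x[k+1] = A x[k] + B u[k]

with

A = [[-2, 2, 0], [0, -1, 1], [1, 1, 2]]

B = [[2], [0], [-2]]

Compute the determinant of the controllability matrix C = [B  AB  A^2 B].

24

AB = [[-4], [-2], [-2]]
A^2B = [[4], [0], [-10]]
Controllability matrix C = [B  AB  A^2B] = [[2, -4, 4], [0, -2, 0], [-2, -2, -10]]
Expanding along the first row, det(C) = 2·((-2)·(-10) - 0·(-2)) - (-4)·(0·(-10) - 0·(-2)) + 4·(0·(-2) - (-2)·(-2)) = 2·20 - (-4)·0 + 4·(-4) = 24
Since det(C) ≠ 0, rank(C) = 3 and the system is completely controllable.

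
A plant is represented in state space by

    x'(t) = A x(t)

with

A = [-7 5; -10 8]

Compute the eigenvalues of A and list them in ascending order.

det(sI - A) = s^2 - (tr A)s + det A, with tr A = (-7) + 8 = 1 and det A = (-7)·8 - 5·(-10) = -56 - (-50) = -6.
So p(s) = det(sI - A) = s^2 - s - 6.
Factor s^2 - s - 6: two numbers with sum 1 and product -6 are 3 and -2, so s^2 - s - 6 = (s - 3)(s + 2).
Hence p(s) = (s - 3) (s + 2), with roots -2, 3.
At least one eigenvalue has non-negative real part, so the system is not asymptotically stable.

-2, 3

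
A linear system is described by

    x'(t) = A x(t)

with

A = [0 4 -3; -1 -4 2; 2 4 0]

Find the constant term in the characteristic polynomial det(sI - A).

Expand det(sI - A) for the 3×3 matrix.
p(s) = s^3 + 4s^2 + 2s - 4.
(Check: constant term = det(-A) = (-1)^3 det A = -4; coefficient of s^2 = -tr A = 4.)
The constant term is -4.

-4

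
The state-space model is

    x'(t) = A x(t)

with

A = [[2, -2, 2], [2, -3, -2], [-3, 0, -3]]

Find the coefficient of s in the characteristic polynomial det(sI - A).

Expand det(sI - A) for the 3×3 matrix.
p(s) = s^3 + 4s^2 + 7s + 24.
(Check: constant term = det(-A) = (-1)^3 det A = 24; coefficient of s^2 = -tr A = 4.)
The coefficient of s is 7.

7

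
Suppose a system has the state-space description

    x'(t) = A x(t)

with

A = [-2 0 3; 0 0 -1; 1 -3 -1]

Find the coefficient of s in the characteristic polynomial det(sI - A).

-4

Expand det(sI - A) for the 3×3 matrix.
p(s) = s^3 + 3s^2 - 4s - 6.
(Check: constant term = det(-A) = (-1)^3 det A = -6; coefficient of s^2 = -tr A = 3.)
The coefficient of s is -4.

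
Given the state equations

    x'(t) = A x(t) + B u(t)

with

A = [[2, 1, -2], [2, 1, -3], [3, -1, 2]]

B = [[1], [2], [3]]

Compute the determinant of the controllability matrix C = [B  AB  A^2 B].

-290

AB = [[-2], [-5], [7]]
A^2B = [[-23], [-30], [13]]
Controllability matrix C = [B  AB  A^2B] = [[1, -2, -23], [2, -5, -30], [3, 7, 13]]
Expanding along the first row, det(C) = 1·((-5)·13 - (-30)·7) - (-2)·(2·13 - (-30)·3) + (-23)·(2·7 - (-5)·3) = 1·145 - (-2)·116 + (-23)·29 = -290
Since det(C) ≠ 0, rank(C) = 3 and the system is completely controllable.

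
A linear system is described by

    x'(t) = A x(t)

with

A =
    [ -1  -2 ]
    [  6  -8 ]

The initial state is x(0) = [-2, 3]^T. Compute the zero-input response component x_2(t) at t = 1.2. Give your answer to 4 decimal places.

-0.1133

det(sI - A) = s^2 - (tr A)s + det A, with tr A = (-1) + (-8) = -9 and det A = (-1)·(-8) - (-2)·6 = 8 - (-12) = 20.
So p(s) = det(sI - A) = s^2 + 9s + 20.
Factor s^2 + 9s + 20: two numbers with sum -9 and product 20 are -4 and -5, so s^2 + 9s + 20 = (s + 4)(s + 5).
Hence p(s) = (s + 4) (s + 5), with roots -5, -4.
The eigenvalues -5, -4 are distinct and real, so A is diagonalisable and x(t) = e^{At} x(0) = V diag(e^{λ_i t}) V^{-1} x(0), where the columns of V are the eigenvectors.
λ = -5: A - (-5)I = [[4, -2], [6, -3]]. Row 1 gives 4·v1 + (-2)·v2 = 0, so take v_1 = [1, 2]^T.
λ = -4: A - (-4)I = [[3, -2], [6, -4]]. Row 1 gives 3·v1 + (-2)·v2 = 0, so take v_2 = [-2, -3]^T.
V = [v_1 v_2] = [[1, -2], [2, -3]] has det V = 1, so V^{-1} = adj(V)/det V = [[-3, 2], [-2, 1]].
Modal coordinates z(0) = V^{-1} x(0): (-3)·(-2) + 2·3 = 12; (-2)·(-2) + 1·3 = 7; so z(0) = [12, 7]^T.
x_2(t) = Σ_i (v_i)_2 · z_i(0) · e^{λ_i t} (row 2 of V times the modal terms).
x_2(1.2) = 2·12·e^{-5·1.2} + (-3)·7·e^{-4·1.2} = 24·0.002479 + (-21)·0.008230 = -0.1133.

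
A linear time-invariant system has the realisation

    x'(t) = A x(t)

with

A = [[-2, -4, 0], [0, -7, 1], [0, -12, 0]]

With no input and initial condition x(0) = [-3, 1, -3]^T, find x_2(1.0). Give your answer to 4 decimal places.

det(sI - A) = s^3 - (tr A)s^2 + (M11 + M22 + M33)s - det A, where Mii is the 2×2 principal minor of A obtained by deleting row i and column i.
tr A = (-2) + (-7) + 0 = -9; M11 = (-7)·0 - 1·(-12) = 0 - (-12) = 12; M22 = (-2)·0 - 0·0 = 0 - 0 = 0; M33 = (-2)·(-7) - (-4)·0 = 14 - 0 = 14; sum of minors = 26.
det A = (-2)·((-7)·0 - 1·(-12)) - (-4)·(0·0 - 1·0) + 0·(0·(-12) - (-7)·0) = (-2)·12 - (-4)·0 + 0·0 = -24.
So p(s) = det(sI - A) = s^3 + 9s^2 + 26s + 24.
Rational-root test: any integer root divides 24. Testing small divisors, s = -2 works: p(-2) = -8 + 36 + (-52) + 24 = 0, so (s + 2) is a factor.
Dividing, p(s) = (s + 2)(s^2 + 7s + 12).
Factor s^2 + 7s + 12: two numbers with sum -7 and product 12 are -3 and -4, so s^2 + 7s + 12 = (s + 3)(s + 4).
Hence p(s) = (s + 2) (s + 3) (s + 4), with roots -4, -3, -2.
The eigenvalues -4, -3, -2 are distinct and real, so A is diagonalisable and x(t) = e^{At} x(0) = V diag(e^{λ_i t}) V^{-1} x(0), where the columns of V are the eigenvectors.
λ = -4: A - (-4)I = [[2, -4, 0], [0, -3, 1], [0, -12, 4]]. v must be orthogonal to every row; (row 1) × (row 2) = [-4, -2, -6], so take v_1 = [2, 1, 3]^T.
λ = -3: A - (-3)I = [[1, -4, 0], [0, -4, 1], [0, -12, 3]]. v must be orthogonal to every row; (row 1) × (row 2) = [-4, -1, -4], so take v_2 = [4, 1, 4]^T.
λ = -2: A - (-2)I = [[0, -4, 0], [0, -5, 1], [0, -12, 2]]. v must be orthogonal to every row; (row 1) × (row 2) = [-4, 0, 0], so take v_3 = [-1, 0, 0]^T.
V = [v_1 v_2 v_3] = [[2, 4, -1], [1, 1, 0], [3, 4, 0]] has det V = -1, so V^{-1} = adj(V)/det V = [[0, 4, -1], [0, -3, 1], [-1, -4, 2]].
Modal coordinates z(0) = V^{-1} x(0): 0·(-3) + 4·1 + (-1)·(-3) = 7; 0·(-3) + (-3)·1 + 1·(-3) = -6; (-1)·(-3) + (-4)·1 + 2·(-3) = -7; so z(0) = [7, -6, -7]^T.
x_2(t) = Σ_i (v_i)_2 · z_i(0) · e^{λ_i t} (row 2 of V times the modal terms).
x_2(1.0) = 1·7·e^{-4·1.0} + 1·(-6)·e^{-3·1.0} + 0·(-7)·e^{-2·1.0} = 7·0.018316 + (-6)·0.049787 + 0·0.135335 = -0.1705.

-0.1705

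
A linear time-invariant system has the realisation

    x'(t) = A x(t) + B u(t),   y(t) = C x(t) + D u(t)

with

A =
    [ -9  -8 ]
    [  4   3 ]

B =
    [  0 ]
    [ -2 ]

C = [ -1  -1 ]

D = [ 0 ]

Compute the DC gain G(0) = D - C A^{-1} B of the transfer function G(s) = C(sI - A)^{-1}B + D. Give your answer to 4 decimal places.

G(0) = C(-A)^{-1}B + D = -C A^{-1} B + D.
det A = 5, so A^{-1} = (1/5)·adj(A) = [[3/5, 8/5], [-4/5, -9/5]]
A^{-1} B = [-16/5, 18/5]^T
C A^{-1} B = -2/5
G(0) = D - C A^{-1} B = 0 - (-2/5) = 2/5 ≈ 0.4000

0.4000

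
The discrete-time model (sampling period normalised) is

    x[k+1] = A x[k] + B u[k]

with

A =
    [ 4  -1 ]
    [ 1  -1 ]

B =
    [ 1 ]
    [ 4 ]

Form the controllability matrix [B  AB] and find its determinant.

-3

AB = [[0], [-3]]
Controllability matrix C = [B  AB] = [[1, 0], [4, -3]]
det(C) = 1·(-3) - 0·4 = -3 - 0 = -3
Since det(C) ≠ 0, rank(C) = 2 and the system is completely controllable.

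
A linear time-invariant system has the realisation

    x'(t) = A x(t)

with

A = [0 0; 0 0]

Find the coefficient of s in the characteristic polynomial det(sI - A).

For a 2×2 matrix, det(sI - A) = s^2 - (tr A)s + det A.
tr A = 0, det A = 0.
So p(s) = s^2.
The coefficient of s is 0.

0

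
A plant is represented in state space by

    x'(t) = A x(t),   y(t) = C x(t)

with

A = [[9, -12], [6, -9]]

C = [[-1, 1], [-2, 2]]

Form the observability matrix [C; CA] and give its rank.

CA = [[-3, 3], [-6, 6]]
Observability matrix O = [C; CA] = [[-1, 1], [-2, 2], [-3, 3], [-6, 6]]
Every row of O is a scalar multiple of row 1 = [-1, 1] (multipliers 1, 2, 3, 6), so the rows span a one-dimensional space.
O ≠ 0, hence rank(O) = 1.
rank(O) = 1 < n = 2, so the pair (A, C) is not completely observable.

1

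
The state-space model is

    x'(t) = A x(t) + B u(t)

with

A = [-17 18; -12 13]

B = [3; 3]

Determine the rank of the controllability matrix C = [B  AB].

1

AB = [[3], [3]]
Controllability matrix C = [B  AB] = [[3, 3], [3, 3]]
Every column of C is a scalar multiple of column 1 = [3, 3] (multipliers 1, 1), so the columns span a one-dimensional space.
C ≠ 0, hence rank(C) = 1.
rank(C) = 1 < n = 2, so the pair (A, B) is not completely controllable.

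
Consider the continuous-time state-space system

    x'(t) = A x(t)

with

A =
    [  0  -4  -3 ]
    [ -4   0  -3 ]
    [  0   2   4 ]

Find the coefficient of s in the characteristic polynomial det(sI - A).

-10

Expand det(sI - A) for the 3×3 matrix.
p(s) = s^3 - 4s^2 - 10s + 40.
(Check: constant term = det(-A) = (-1)^3 det A = 40; coefficient of s^2 = -tr A = -4.)
The coefficient of s is -10.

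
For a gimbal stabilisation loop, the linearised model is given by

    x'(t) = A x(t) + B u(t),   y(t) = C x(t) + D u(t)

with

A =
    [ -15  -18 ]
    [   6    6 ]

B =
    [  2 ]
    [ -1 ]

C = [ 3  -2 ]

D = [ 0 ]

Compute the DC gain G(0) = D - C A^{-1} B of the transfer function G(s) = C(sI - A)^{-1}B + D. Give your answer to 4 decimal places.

G(0) = C(-A)^{-1}B + D = -C A^{-1} B + D.
det A = 18, so A^{-1} = (1/18)·adj(A) = [[1/3, 1], [-1/3, -5/6]]
A^{-1} B = [-1/3, 1/6]^T
C A^{-1} B = -4/3
G(0) = D - C A^{-1} B = 0 - (-4/3) = 4/3 ≈ 1.3333

1.3333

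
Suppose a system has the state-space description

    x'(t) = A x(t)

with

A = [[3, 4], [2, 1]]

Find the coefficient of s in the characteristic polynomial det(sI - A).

-4

For a 2×2 matrix, det(sI - A) = s^2 - (tr A)s + det A.
tr A = 4, det A = -5.
So p(s) = s^2 - 4s - 5.
The coefficient of s is -4.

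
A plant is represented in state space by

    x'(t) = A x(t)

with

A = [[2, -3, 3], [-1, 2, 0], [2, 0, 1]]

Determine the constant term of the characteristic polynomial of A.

Expand det(sI - A) for the 3×3 matrix.
p(s) = s^3 - 5s^2 - s + 11.
(Check: constant term = det(-A) = (-1)^3 det A = 11; coefficient of s^2 = -tr A = -5.)
The constant term is 11.

11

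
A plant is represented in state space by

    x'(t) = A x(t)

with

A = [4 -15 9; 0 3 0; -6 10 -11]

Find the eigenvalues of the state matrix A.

det(sI - A) = s^3 - (tr A)s^2 + (M11 + M22 + M33)s - det A, where Mii is the 2×2 principal minor of A obtained by deleting row i and column i.
tr A = 4 + 3 + (-11) = -4; M11 = 3·(-11) - 0·10 = -33 - 0 = -33; M22 = 4·(-11) - 9·(-6) = -44 - (-54) = 10; M33 = 4·3 - (-15)·0 = 12 - 0 = 12; sum of minors = -11.
det A = 4·(3·(-11) - 0·10) - (-15)·(0·(-11) - 0·(-6)) + 9·(0·10 - 3·(-6)) = 4·(-33) - (-15)·0 + 9·18 = 30.
So p(s) = det(sI - A) = s^3 + 4s^2 - 11s - 30.
Rational-root test: any integer root divides -30. Testing small divisors, s = -2 works: p(-2) = -8 + 16 + 22 + (-30) = 0, so (s + 2) is a factor.
Dividing, p(s) = (s + 2)(s^2 + 2s - 15).
Factor s^2 + 2s - 15: two numbers with sum -2 and product -15 are 3 and -5, so s^2 + 2s - 15 = (s - 3)(s + 5).
Hence p(s) = (s - 3) (s + 2) (s + 5), with roots -5, -2, 3.
At least one eigenvalue has non-negative real part, so the system is not asymptotically stable.

-5, -2, 3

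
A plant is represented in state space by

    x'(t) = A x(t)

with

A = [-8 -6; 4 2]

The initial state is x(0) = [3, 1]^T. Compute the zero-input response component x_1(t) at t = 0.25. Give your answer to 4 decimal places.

det(sI - A) = s^2 - (tr A)s + det A, with tr A = (-8) + 2 = -6 and det A = (-8)·2 - (-6)·4 = -16 - (-24) = 8.
So p(s) = det(sI - A) = s^2 + 6s + 8.
Factor s^2 + 6s + 8: two numbers with sum -6 and product 8 are -2 and -4, so s^2 + 6s + 8 = (s + 2)(s + 4).
Hence p(s) = (s + 2) (s + 4), with roots -4, -2.
The eigenvalues -4, -2 are distinct and real, so A is diagonalisable and x(t) = e^{At} x(0) = V diag(e^{λ_i t}) V^{-1} x(0), where the columns of V are the eigenvectors.
λ = -4: A - (-4)I = [[-4, -6], [4, 6]]. Row 1 gives (-4)·v1 + (-6)·v2 = 0, so take v_1 = [-3, 2]^T.
λ = -2: A - (-2)I = [[-6, -6], [4, 4]]. Row 1 gives (-6)·v1 + (-6)·v2 = 0, so take v_2 = [1, -1]^T.
V = [v_1 v_2] = [[-3, 1], [2, -1]] has det V = 1, so V^{-1} = adj(V)/det V = [[-1, -1], [-2, -3]].
Modal coordinates z(0) = V^{-1} x(0): (-1)·3 + (-1)·1 = -4; (-2)·3 + (-3)·1 = -9; so z(0) = [-4, -9]^T.
x_1(t) = Σ_i (v_i)_1 · z_i(0) · e^{λ_i t} (row 1 of V times the modal terms).
x_1(0.25) = (-3)·(-4)·e^{-4·0.25} + 1·(-9)·e^{-2·0.25} = 12·0.367879 + (-9)·0.606531 = -1.0442.

-1.0442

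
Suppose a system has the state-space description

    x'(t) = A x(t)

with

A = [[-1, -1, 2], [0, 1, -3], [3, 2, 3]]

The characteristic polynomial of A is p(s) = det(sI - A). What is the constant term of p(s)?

Expand det(sI - A) for the 3×3 matrix.
p(s) = s^3 - 3s^2 - s + 6.
(Check: constant term = det(-A) = (-1)^3 det A = 6; coefficient of s^2 = -tr A = -3.)
The constant term is 6.

6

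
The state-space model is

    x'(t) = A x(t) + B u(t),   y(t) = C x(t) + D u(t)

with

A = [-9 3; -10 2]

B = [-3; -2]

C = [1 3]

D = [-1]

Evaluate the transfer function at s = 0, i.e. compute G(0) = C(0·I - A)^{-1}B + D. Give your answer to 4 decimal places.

2.0000

G(0) = C(-A)^{-1}B + D = -C A^{-1} B + D.
det A = 12, so A^{-1} = (1/12)·adj(A) = [[1/6, -1/4], [5/6, -3/4]]
A^{-1} B = [0, -1]^T
C A^{-1} B = -3
G(0) = D - C A^{-1} B = -1 - (-3) = 2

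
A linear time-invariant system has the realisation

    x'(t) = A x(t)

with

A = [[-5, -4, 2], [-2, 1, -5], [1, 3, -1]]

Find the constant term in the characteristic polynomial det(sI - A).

56

Expand det(sI - A) for the 3×3 matrix.
p(s) = s^3 + 5s^2 + 4s + 56.
(Check: constant term = det(-A) = (-1)^3 det A = 56; coefficient of s^2 = -tr A = 5.)
The constant term is 56.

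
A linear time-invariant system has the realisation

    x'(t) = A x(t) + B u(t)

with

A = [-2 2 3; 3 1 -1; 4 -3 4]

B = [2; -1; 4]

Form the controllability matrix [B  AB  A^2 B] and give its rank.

3

AB = [[6], [1], [27]]
A^2B = [[71], [-8], [129]]
Controllability matrix C = [B  AB  A^2B] = [[2, 6, 71], [-1, 1, -8], [4, 27, 129]]
det(C) = 2·(1·129 - (-8)·27) - 6·((-1)·129 - (-8)·4) + 71·((-1)·27 - 1·4) = 2·345 - 6·(-97) + 71·(-31) = -929 ≠ 0, so rank(C) = 3.
rank(C) = 3 = n, so the pair (A, B) is completely controllable.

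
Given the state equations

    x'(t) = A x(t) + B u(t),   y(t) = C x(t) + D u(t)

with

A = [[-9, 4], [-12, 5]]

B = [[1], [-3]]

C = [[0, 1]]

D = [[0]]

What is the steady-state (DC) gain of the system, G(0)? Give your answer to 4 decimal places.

G(0) = C(-A)^{-1}B + D = -C A^{-1} B + D.
det A = 3, so A^{-1} = (1/3)·adj(A) = [[5/3, -4/3], [4, -3]]
A^{-1} B = [17/3, 13]^T
C A^{-1} B = 13
G(0) = D - C A^{-1} B = 0 - (13) = -13

-13.0000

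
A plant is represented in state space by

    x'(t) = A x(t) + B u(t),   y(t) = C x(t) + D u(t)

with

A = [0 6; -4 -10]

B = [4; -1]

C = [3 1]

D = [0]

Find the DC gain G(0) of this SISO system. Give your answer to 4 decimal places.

G(0) = C(-A)^{-1}B + D = -C A^{-1} B + D.
det A = 24, so A^{-1} = (1/24)·adj(A) = [[-5/12, -1/4], [1/6, 0]]
A^{-1} B = [-17/12, 2/3]^T
C A^{-1} B = -43/12
G(0) = D - C A^{-1} B = 0 - (-43/12) = 43/12 ≈ 3.5833

3.5833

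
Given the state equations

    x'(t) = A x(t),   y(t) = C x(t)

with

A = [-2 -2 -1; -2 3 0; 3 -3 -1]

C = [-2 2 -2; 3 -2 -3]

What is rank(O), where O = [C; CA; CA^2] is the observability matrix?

3

CA = [[-6, 16, 4], [-11, -3, 0]]
CA^2 = [[-8, 48, 2], [28, 13, 11]]
Observability matrix O = [C; CA; CA^2] = [[-2, 2, -2], [3, -2, -3], [-6, 16, 4], [-11, -3, 0], [-8, 48, 2], [28, 13, 11]]
Take the 3×3 submatrix of O formed by rows 1, 2, 3: [[-2, 2, -2], [3, -2, -3], [-6, 16, 4]]. Its determinant is (-2)·((-2)·4 - (-3)·16) - 2·(3·4 - (-3)·(-6)) + (-2)·(3·16 - (-2)·(-6)) = (-2)·40 - 2·(-6) + (-2)·36 = -140 ≠ 0.
So rank(O) ≥ 3; since O has 3 columns, rank(O) = 3.
rank(O) = 3 = n, so the pair (A, C) is completely observable.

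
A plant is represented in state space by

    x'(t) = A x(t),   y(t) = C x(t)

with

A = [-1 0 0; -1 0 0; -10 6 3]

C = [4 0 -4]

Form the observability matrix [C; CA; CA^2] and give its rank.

2

CA = [[36, -24, -12]]
CA^2 = [[108, -72, -36]]
Observability matrix O = [C; CA; CA^2] = [[4, 0, -4], [36, -24, -12], [108, -72, -36]]
The columns c1, c2, c3 of O are linearly dependent: c1 + c2 + c3 = 0 (check each entry), so rank(O) ≤ 2.
The 2×2 minor from rows 1, 2, columns 1, 2 is 4·(-24) - 0·36 = -96 - 0 = -96 ≠ 0, so rank(O) = 2.
rank(O) = 2 < n = 3, so the pair (A, C) is not completely observable.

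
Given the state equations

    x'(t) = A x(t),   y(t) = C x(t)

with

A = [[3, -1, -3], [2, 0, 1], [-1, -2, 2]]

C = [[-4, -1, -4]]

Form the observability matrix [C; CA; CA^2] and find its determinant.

CA = [[-10, 12, 3]]
CA^2 = [[-9, 4, 48]]
Observability matrix O = [C; CA; CA^2] = [[-4, -1, -4], [-10, 12, 3], [-9, 4, 48]]
Expanding along the first row, det(O) = (-4)·(12·48 - 3·4) - (-1)·((-10)·48 - 3·(-9)) + (-4)·((-10)·4 - 12·(-9)) = (-4)·564 - (-1)·(-453) + (-4)·68 = -2981
Since det(O) ≠ 0, rank(O) = 3 and the system is completely observable.

-2981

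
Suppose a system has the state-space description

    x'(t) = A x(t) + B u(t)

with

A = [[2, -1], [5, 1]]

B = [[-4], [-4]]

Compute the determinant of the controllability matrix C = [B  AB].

80

AB = [[-4], [-24]]
Controllability matrix C = [B  AB] = [[-4, -4], [-4, -24]]
det(C) = (-4)·(-24) - (-4)·(-4) = 96 - 16 = 80
Since det(C) ≠ 0, rank(C) = 2 and the system is completely controllable.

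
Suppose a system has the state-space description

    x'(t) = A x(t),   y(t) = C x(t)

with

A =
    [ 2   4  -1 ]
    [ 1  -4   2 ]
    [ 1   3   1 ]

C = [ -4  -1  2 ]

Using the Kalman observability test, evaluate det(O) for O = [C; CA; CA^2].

CA = [[-7, -6, 4]]
CA^2 = [[-16, 8, -1]]
Observability matrix O = [C; CA; CA^2] = [[-4, -1, 2], [-7, -6, 4], [-16, 8, -1]]
Expanding along the first row, det(O) = (-4)·((-6)·(-1) - 4·8) - (-1)·((-7)·(-1) - 4·(-16)) + 2·((-7)·8 - (-6)·(-16)) = (-4)·(-26) - (-1)·71 + 2·(-152) = -129
Since det(O) ≠ 0, rank(O) = 3 and the system is completely observable.

-129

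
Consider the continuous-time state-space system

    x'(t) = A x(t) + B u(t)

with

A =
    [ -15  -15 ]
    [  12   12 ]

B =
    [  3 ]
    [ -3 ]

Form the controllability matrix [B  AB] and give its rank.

1

AB = [[0], [0]]
Controllability matrix C = [B  AB] = [[3, 0], [-3, 0]]
Every column of C is a scalar multiple of column 1 = [3, -3] (multipliers 1, 0), so the columns span a one-dimensional space.
C ≠ 0, hence rank(C) = 1.
rank(C) = 1 < n = 2, so the pair (A, B) is not completely controllable.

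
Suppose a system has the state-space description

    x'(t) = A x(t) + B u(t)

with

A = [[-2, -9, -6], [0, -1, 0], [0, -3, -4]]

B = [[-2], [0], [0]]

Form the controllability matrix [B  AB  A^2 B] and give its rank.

AB = [[4], [0], [0]]
A^2B = [[-8], [0], [0]]
Controllability matrix C = [B  AB  A^2B] = [[-2, 4, -8], [0, 0, 0], [0, 0, 0]]
Every column of C is a scalar multiple of column 1 = [-2, 0, 0] (multipliers 1, -2, 4), so the columns span a one-dimensional space.
C ≠ 0, hence rank(C) = 1.
rank(C) = 1 < n = 3, so the pair (A, B) is not completely controllable.

1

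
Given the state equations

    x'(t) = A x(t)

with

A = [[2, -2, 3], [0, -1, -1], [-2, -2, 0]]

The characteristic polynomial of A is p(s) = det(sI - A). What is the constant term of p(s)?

Expand det(sI - A) for the 3×3 matrix.
p(s) = s^3 - s^2 + 2s + 14.
(Check: constant term = det(-A) = (-1)^3 det A = 14; coefficient of s^2 = -tr A = -1.)
The constant term is 14.

14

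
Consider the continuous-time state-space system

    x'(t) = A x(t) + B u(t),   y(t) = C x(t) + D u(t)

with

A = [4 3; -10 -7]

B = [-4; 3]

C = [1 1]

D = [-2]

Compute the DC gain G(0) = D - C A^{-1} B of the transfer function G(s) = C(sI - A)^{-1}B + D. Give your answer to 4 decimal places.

G(0) = C(-A)^{-1}B + D = -C A^{-1} B + D.
det A = 2, so A^{-1} = (1/2)·adj(A) = [[-7/2, -3/2], [5, 2]]
A^{-1} B = [19/2, -14]^T
C A^{-1} B = -9/2
G(0) = D - C A^{-1} B = -2 - (-9/2) = 5/2 ≈ 2.5000

2.5000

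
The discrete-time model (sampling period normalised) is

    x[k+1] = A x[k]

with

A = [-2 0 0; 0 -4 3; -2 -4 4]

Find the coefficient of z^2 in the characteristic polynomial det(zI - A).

Expand det(zI - A) for the 3×3 matrix.
p(z) = z^3 + 2z^2 - 4z - 8.
(Check: constant term = det(-A) = (-1)^3 det A = -8; coefficient of z^2 = -tr A = 2.)
The coefficient of z^2 is 2.

2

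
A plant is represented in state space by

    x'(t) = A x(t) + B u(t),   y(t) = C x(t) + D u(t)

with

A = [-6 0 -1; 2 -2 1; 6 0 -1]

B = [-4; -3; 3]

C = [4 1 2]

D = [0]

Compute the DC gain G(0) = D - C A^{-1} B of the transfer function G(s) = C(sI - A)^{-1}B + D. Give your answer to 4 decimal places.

G(0) = C(-A)^{-1}B + D = -C A^{-1} B + D.
det A = -24, so A^{-1} = (1/-24)·adj(A) = [[-1/12, 0, 1/12], [-1/3, -1/2, -1/6], [-1/2, 0, -1/2]]
A^{-1} B = [7/12, 7/3, 1/2]^T
C A^{-1} B = 17/3
G(0) = D - C A^{-1} B = 0 - (17/3) = -17/3 ≈ -5.6667

-5.6667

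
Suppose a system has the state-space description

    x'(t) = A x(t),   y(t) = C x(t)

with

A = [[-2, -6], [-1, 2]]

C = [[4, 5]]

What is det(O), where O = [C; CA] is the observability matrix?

9

CA = [[-13, -14]]
Observability matrix O = [C; CA] = [[4, 5], [-13, -14]]
det(O) = 4·(-14) - 5·(-13) = -56 - (-65) = 9
Since det(O) ≠ 0, rank(O) = 2 and the system is completely observable.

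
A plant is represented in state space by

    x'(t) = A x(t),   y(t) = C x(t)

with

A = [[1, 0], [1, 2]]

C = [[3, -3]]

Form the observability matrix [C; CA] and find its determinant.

-18

CA = [[0, -6]]
Observability matrix O = [C; CA] = [[3, -3], [0, -6]]
det(O) = 3·(-6) - (-3)·0 = -18 - 0 = -18
Since det(O) ≠ 0, rank(O) = 2 and the system is completely observable.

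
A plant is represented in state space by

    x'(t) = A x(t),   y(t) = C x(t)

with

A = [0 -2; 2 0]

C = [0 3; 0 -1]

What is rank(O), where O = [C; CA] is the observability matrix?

2

CA = [[6, 0], [-2, 0]]
Observability matrix O = [C; CA] = [[0, 3], [0, -1], [6, 0], [-2, 0]]
Take the 2×2 submatrix of O formed by rows 1, 3: [[0, 3], [6, 0]]. Its determinant is 0·0 - 3·6 = 0 - 18 = -18 ≠ 0.
So rank(O) ≥ 2; since O has 2 columns, rank(O) = 2.
rank(O) = 2 = n, so the pair (A, C) is completely observable.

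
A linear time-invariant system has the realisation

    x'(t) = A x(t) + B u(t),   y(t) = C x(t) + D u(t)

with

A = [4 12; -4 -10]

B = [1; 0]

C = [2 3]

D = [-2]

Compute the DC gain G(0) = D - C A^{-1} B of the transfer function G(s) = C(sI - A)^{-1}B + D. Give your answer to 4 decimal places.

-1.0000

G(0) = C(-A)^{-1}B + D = -C A^{-1} B + D.
det A = 8, so A^{-1} = (1/8)·adj(A) = [[-5/4, -3/2], [1/2, 1/2]]
A^{-1} B = [-5/4, 1/2]^T
C A^{-1} B = -1
G(0) = D - C A^{-1} B = -2 - (-1) = -1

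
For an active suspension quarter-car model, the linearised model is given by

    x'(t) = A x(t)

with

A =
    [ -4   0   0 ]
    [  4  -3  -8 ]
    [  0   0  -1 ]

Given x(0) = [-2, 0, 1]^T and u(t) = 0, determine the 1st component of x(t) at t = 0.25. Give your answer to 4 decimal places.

-0.7358

det(sI - A) = s^3 - (tr A)s^2 + (M11 + M22 + M33)s - det A, where Mii is the 2×2 principal minor of A obtained by deleting row i and column i.
tr A = (-4) + (-3) + (-1) = -8; M11 = (-3)·(-1) - (-8)·0 = 3 - 0 = 3; M22 = (-4)·(-1) - 0·0 = 4 - 0 = 4; M33 = (-4)·(-3) - 0·4 = 12 - 0 = 12; sum of minors = 19.
det A = (-4)·((-3)·(-1) - (-8)·0) - 0·(4·(-1) - (-8)·0) + 0·(4·0 - (-3)·0) = (-4)·3 - 0·(-4) + 0·0 = -12.
So p(s) = det(sI - A) = s^3 + 8s^2 + 19s + 12.
Rational-root test: any integer root divides 12. Testing small divisors, s = -1 works: p(-1) = -1 + 8 + (-19) + 12 = 0, so (s + 1) is a factor.
Dividing, p(s) = (s + 1)(s^2 + 7s + 12).
Factor s^2 + 7s + 12: two numbers with sum -7 and product 12 are -3 and -4, so s^2 + 7s + 12 = (s + 3)(s + 4).
Hence p(s) = (s + 1) (s + 3) (s + 4), with roots -4, -3, -1.
The eigenvalues -4, -3, -1 are distinct and real, so A is diagonalisable and x(t) = e^{At} x(0) = V diag(e^{λ_i t}) V^{-1} x(0), where the columns of V are the eigenvectors.
λ = -4: A - (-4)I = [[0, 0, 0], [4, 1, -8], [0, 0, 3]]. v must be orthogonal to every row; (row 2) × (row 3) = [3, -12, 0], so take v_1 = [1, -4, 0]^T.
λ = -3: A - (-3)I = [[-1, 0, 0], [4, 0, -8], [0, 0, 2]]. v must be orthogonal to every row; (row 1) × (row 2) = [0, -8, 0], so take v_2 = [0, 1, 0]^T.
λ = -1: A - (-1)I = [[-3, 0, 0], [4, -2, -8], [0, 0, 0]]. v must be orthogonal to every row; (row 1) × (row 2) = [0, -24, 6], so take v_3 = [0, -4, 1]^T.
V = [v_1 v_2 v_3] = [[1, 0, 0], [-4, 1, -4], [0, 0, 1]] has det V = 1, so V^{-1} = adj(V)/det V = [[1, 0, 0], [4, 1, 4], [0, 0, 1]].
Modal coordinates z(0) = V^{-1} x(0): 1·(-2) + 0·0 + 0·1 = -2; 4·(-2) + 1·0 + 4·1 = -4; 0·(-2) + 0·0 + 1·1 = 1; so z(0) = [-2, -4, 1]^T.
x_1(t) = Σ_i (v_i)_1 · z_i(0) · e^{λ_i t} (row 1 of V times the modal terms).
x_1(0.25) = 1·(-2)·e^{-4·0.25} + 0·(-4)·e^{-3·0.25} + 0·1·e^{-1·0.25} = (-2)·0.367879 + 0·0.472367 + 0·0.778801 = -0.7358.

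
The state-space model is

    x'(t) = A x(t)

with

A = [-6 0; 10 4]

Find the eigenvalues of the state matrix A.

-6, 4

det(sI - A) = s^2 - (tr A)s + det A, with tr A = (-6) + 4 = -2 and det A = (-6)·4 - 0·10 = -24 - 0 = -24.
So p(s) = det(sI - A) = s^2 + 2s - 24.
Factor s^2 + 2s - 24: two numbers with sum -2 and product -24 are 4 and -6, so s^2 + 2s - 24 = (s - 4)(s + 6).
Hence p(s) = (s - 4) (s + 6), with roots -6, 4.
At least one eigenvalue has non-negative real part, so the system is not asymptotically stable.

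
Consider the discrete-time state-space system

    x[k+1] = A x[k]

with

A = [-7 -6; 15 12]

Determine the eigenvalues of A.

det(zI - A) = z^2 - (tr A)z + det A, with tr A = (-7) + 12 = 5 and det A = (-7)·12 - (-6)·15 = -84 - (-90) = 6.
So p(z) = det(zI - A) = z^2 - 5z + 6.
Factor z^2 - 5z + 6: two numbers with sum 5 and product 6 are 3 and 2, so z^2 - 5z + 6 = (z - 3)(z - 2).
Hence p(z) = (z - 3) (z - 2), with roots 2, 3.

2, 3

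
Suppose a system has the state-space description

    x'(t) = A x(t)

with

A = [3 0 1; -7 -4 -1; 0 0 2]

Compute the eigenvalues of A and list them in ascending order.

det(sI - A) = s^3 - (tr A)s^2 + (M11 + M22 + M33)s - det A, where Mii is the 2×2 principal minor of A obtained by deleting row i and column i.
tr A = 3 + (-4) + 2 = 1; M11 = (-4)·2 - (-1)·0 = -8 - 0 = -8; M22 = 3·2 - 1·0 = 6 - 0 = 6; M33 = 3·(-4) - 0·(-7) = -12 - 0 = -12; sum of minors = -14.
det A = 3·((-4)·2 - (-1)·0) - 0·((-7)·2 - (-1)·0) + 1·((-7)·0 - (-4)·0) = 3·(-8) - 0·(-14) + 1·0 = -24.
So p(s) = det(sI - A) = s^3 - s^2 - 14s + 24.
Rational-root test: any integer root divides 24. Testing small divisors, s = 2 works: p(2) = 8 + (-4) + (-28) + 24 = 0, so (s - 2) is a factor.
Dividing, p(s) = (s - 2)(s^2 + s - 12).
Factor s^2 + s - 12: two numbers with sum -1 and product -12 are 3 and -4, so s^2 + s - 12 = (s - 3)(s + 4).
Hence p(s) = (s - 3) (s - 2) (s + 4), with roots -4, 2, 3.
At least one eigenvalue has non-negative real part, so the system is not asymptotically stable.

-4, 2, 3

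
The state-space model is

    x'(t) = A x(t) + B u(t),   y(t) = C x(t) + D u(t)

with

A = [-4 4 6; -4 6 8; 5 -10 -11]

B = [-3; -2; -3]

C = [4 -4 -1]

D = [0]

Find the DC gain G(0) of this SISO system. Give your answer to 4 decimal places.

G(0) = C(-A)^{-1}B + D = -C A^{-1} B + D.
det A = -12, so A^{-1} = (1/-12)·adj(A) = [[-7/6, 4/3, 1/3], [1/3, -7/6, -2/3], [-5/6, 5/3, 2/3]]
A^{-1} B = [-1/6, 10/3, -17/6]^T
C A^{-1} B = -67/6
G(0) = D - C A^{-1} B = 0 - (-67/6) = 67/6 ≈ 11.1667

11.1667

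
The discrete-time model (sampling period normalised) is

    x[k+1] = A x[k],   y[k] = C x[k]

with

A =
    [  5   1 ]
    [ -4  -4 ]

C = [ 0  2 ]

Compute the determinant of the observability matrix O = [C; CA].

CA = [[-8, -8]]
Observability matrix O = [C; CA] = [[0, 2], [-8, -8]]
det(O) = 0·(-8) - 2·(-8) = 0 - (-16) = 16
Since det(O) ≠ 0, rank(O) = 2 and the system is completely observable.

16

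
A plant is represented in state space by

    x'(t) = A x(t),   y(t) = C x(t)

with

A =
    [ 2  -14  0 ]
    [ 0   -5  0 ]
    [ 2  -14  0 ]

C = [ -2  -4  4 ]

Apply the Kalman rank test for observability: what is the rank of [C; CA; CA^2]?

2

CA = [[4, -8, 0]]
CA^2 = [[8, -16, 0]]
Observability matrix O = [C; CA; CA^2] = [[-2, -4, 4], [4, -8, 0], [8, -16, 0]]
The columns c1, c2, c3 of O are linearly dependent: 2·c1 + c2 + 2·c3 = 0 (check each entry), so rank(O) ≤ 2.
The 2×2 minor from rows 1, 2, columns 1, 2 is (-2)·(-8) - (-4)·4 = 16 - (-16) = 32 ≠ 0, so rank(O) = 2.
rank(O) = 2 < n = 3, so the pair (A, C) is not completely observable.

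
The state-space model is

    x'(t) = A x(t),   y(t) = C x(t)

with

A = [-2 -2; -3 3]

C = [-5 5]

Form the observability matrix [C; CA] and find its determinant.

CA = [[-5, 25]]
Observability matrix O = [C; CA] = [[-5, 5], [-5, 25]]
det(O) = (-5)·25 - 5·(-5) = -125 - (-25) = -100
Since det(O) ≠ 0, rank(O) = 2 and the system is completely observable.

-100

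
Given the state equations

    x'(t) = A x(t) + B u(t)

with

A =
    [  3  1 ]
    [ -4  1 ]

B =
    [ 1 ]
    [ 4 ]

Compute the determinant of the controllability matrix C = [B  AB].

-28

AB = [[7], [0]]
Controllability matrix C = [B  AB] = [[1, 7], [4, 0]]
det(C) = 1·0 - 7·4 = 0 - 28 = -28
Since det(C) ≠ 0, rank(C) = 2 and the system is completely controllable.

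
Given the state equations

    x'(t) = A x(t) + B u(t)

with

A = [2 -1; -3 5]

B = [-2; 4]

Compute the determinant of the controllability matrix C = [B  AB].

AB = [[-8], [26]]
Controllability matrix C = [B  AB] = [[-2, -8], [4, 26]]
det(C) = (-2)·26 - (-8)·4 = -52 - (-32) = -20
Since det(C) ≠ 0, rank(C) = 2 and the system is completely controllable.

-20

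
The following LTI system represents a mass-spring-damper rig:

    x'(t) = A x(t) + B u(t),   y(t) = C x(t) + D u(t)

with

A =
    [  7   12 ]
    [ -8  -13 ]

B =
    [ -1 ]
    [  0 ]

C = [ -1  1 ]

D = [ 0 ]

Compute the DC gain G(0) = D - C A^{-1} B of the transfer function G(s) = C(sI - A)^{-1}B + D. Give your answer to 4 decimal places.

4.2000

G(0) = C(-A)^{-1}B + D = -C A^{-1} B + D.
det A = 5, so A^{-1} = (1/5)·adj(A) = [[-13/5, -12/5], [8/5, 7/5]]
A^{-1} B = [13/5, -8/5]^T
C A^{-1} B = -21/5
G(0) = D - C A^{-1} B = 0 - (-21/5) = 21/5 ≈ 4.2000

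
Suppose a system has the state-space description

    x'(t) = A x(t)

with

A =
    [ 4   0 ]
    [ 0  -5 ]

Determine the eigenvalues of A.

-5, 4

det(sI - A) = s^2 - (tr A)s + det A, with tr A = 4 + (-5) = -1 and det A = 4·(-5) - 0·0 = -20 - 0 = -20.
So p(s) = det(sI - A) = s^2 + s - 20.
Factor s^2 + s - 20: two numbers with sum -1 and product -20 are 4 and -5, so s^2 + s - 20 = (s - 4)(s + 5).
Hence p(s) = (s - 4) (s + 5), with roots -5, 4.
At least one eigenvalue has non-negative real part, so the system is not asymptotically stable.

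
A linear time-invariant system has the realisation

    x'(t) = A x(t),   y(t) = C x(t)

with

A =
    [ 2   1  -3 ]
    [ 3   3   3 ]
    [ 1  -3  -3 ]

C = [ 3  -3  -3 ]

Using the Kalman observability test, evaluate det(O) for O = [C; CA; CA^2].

432

CA = [[-6, 3, -9]]
CA^2 = [[-12, 30, 54]]
Observability matrix O = [C; CA; CA^2] = [[3, -3, -3], [-6, 3, -9], [-12, 30, 54]]
Expanding along the first row, det(O) = 3·(3·54 - (-9)·30) - (-3)·((-6)·54 - (-9)·(-12)) + (-3)·((-6)·30 - 3·(-12)) = 3·432 - (-3)·(-432) + (-3)·(-144) = 432
Since det(O) ≠ 0, rank(O) = 3 and the system is completely observable.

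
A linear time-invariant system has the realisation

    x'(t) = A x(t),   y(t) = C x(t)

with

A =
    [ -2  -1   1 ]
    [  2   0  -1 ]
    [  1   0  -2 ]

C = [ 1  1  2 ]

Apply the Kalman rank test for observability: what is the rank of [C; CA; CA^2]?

3

CA = [[2, -1, -4]]
CA^2 = [[-10, -2, 11]]
Observability matrix O = [C; CA; CA^2] = [[1, 1, 2], [2, -1, -4], [-10, -2, 11]]
det(O) = 1·((-1)·11 - (-4)·(-2)) - 1·(2·11 - (-4)·(-10)) + 2·(2·(-2) - (-1)·(-10)) = 1·(-19) - 1·(-18) + 2·(-14) = -29 ≠ 0, so rank(O) = 3.
rank(O) = 3 = n, so the pair (A, C) is completely observable.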